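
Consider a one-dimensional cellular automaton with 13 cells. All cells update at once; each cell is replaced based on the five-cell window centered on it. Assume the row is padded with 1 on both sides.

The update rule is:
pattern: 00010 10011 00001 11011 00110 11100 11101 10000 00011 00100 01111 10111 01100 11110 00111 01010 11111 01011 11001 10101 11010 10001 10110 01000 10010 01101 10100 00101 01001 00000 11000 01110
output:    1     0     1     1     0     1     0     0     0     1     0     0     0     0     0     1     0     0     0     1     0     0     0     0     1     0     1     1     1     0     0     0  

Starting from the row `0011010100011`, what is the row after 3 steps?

step 1: 0000011100000
step 2: 0001000100010
step 3: 0011001100110

0011001100110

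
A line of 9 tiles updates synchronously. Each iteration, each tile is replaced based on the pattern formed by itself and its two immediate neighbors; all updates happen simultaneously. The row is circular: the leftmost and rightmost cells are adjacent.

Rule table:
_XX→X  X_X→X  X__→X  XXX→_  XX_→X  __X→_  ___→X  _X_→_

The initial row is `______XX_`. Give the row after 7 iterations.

XXXXX_XXX
____XXX__
XXX_X_XXX
__XX_XX__
X_XXXXXXX
XXX______
X_XXXXXX_

X_XXXXXX_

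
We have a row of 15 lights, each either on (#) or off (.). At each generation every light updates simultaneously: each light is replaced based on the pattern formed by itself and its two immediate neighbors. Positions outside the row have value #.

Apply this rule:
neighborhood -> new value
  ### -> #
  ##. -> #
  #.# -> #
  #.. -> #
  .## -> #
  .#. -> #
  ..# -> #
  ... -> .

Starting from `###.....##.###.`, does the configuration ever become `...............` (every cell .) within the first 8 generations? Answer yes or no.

no

generation 1: ####...########
generation 2: #####.#########
generation 3: ###############
generation 4: ###############  (fixed point — unchanged through generation 8)
generation 8 is ###############, still not uniform .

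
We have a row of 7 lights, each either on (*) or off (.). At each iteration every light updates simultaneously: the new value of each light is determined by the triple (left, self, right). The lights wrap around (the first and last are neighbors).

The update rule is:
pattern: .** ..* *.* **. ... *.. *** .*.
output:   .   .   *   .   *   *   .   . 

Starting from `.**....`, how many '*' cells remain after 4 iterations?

2

iteration 1: ...****
iteration 2: **.....
iteration 3: ..****.
iteration 4: *.....*
count of *: 2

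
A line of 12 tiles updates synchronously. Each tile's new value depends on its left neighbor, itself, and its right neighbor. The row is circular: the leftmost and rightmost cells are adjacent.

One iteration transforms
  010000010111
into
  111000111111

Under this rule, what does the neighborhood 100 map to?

1

At position 2 the neighborhood is 100; the next row has 1 there.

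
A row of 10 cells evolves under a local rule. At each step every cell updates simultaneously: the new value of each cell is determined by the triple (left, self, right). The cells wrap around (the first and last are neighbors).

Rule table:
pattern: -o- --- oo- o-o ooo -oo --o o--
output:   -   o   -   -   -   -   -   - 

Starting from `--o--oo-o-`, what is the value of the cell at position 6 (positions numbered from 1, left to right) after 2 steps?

o

o---------
--ooooooo-
position 6 holds o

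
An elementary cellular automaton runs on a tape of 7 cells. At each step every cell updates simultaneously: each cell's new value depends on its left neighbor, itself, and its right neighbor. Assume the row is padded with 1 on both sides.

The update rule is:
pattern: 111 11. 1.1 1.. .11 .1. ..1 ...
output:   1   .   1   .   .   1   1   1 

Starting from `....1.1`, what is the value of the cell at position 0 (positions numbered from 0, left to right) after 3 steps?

.

step 1: .11111.
step 2: 1.111.1
step 3: .1.1.1.
position 0 holds .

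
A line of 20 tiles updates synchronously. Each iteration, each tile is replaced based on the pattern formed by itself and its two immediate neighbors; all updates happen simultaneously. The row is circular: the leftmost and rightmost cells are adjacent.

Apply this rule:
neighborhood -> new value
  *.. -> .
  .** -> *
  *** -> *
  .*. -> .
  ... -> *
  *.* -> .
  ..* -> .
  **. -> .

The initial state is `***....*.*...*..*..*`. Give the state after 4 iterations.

**..**.....*.......*
*...*..***...*****.*
..*....**..*.****..*
....**.*.....***....

....**.*.....***....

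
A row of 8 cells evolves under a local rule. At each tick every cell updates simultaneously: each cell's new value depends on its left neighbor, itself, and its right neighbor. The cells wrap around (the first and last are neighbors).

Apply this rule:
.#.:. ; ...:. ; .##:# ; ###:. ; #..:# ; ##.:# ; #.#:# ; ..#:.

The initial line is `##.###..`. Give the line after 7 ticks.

.#..##.#

####.##.
#..#####
##.#....
###.#...
#.##.#..
.####.#.
.#..##.#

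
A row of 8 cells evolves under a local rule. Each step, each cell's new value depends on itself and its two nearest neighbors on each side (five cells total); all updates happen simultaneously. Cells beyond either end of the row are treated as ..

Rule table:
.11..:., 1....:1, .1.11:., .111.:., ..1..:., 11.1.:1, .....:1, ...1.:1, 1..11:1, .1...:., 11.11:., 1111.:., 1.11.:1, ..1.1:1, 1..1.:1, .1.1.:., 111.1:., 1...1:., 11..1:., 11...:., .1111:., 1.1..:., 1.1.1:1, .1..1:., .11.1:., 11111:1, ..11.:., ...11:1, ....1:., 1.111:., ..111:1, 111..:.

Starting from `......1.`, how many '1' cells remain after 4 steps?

3

1111.1..
1...1..1
...1..1.
1.1..1..
count of 1: 3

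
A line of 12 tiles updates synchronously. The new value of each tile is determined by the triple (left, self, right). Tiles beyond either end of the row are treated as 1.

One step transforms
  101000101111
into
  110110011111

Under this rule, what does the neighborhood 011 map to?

At position 8 the neighborhood is 011; the next row has 1 there.

1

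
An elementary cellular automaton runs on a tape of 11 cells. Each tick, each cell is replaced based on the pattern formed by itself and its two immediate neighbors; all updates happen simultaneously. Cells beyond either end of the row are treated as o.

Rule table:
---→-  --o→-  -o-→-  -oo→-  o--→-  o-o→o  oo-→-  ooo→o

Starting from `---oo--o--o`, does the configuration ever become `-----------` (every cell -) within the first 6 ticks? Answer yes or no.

-----------
all cells are - at tick 1

yes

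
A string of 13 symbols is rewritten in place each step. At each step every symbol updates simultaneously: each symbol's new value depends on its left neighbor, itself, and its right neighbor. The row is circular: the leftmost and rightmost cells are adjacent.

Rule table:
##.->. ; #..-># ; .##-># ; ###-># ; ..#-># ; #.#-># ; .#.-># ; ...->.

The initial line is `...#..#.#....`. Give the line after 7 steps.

####.###.####

step 1: ..########...
step 2: .########.#..
step 3: ########.###.
step 4: #######.###.#
step 5: ######.###.##
step 6: #####.###.###
step 7: ####.###.####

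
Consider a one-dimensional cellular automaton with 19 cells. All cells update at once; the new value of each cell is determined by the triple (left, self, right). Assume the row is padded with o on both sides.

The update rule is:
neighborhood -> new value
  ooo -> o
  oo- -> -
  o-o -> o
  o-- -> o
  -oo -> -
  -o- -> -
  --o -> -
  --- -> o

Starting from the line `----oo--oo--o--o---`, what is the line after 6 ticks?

-o-o-oo--o--o---o--

tick 1: ooo---o---o--o--oo-
tick 2: oo-oo--oo--o--o---o
tick 3: o-o--o---o--o--oo--
tick 4: -o-o--oo--o--o---o-
tick 5: o-o-o---o--o--oo--o
tick 6: -o-o-oo--o--o---o--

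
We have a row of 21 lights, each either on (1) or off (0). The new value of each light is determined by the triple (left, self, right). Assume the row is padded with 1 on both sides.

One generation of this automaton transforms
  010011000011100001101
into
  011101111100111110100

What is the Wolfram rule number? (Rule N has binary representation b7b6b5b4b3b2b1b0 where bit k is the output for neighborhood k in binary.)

position 11: 111 → 0  (bit 7 = 0)
position 5: 110 → 1  (bit 6 = 1)
position 0: 101 → 0  (bit 5 = 0)
position 2: 100 → 1  (bit 4 = 1)
position 4: 011 → 0  (bit 3 = 0)
position 1: 010 → 1  (bit 2 = 1)
position 3: 001 → 1  (bit 1 = 1)
position 7: 000 → 1  (bit 0 = 1)
bits b7..b0 = 01010111 = 87

87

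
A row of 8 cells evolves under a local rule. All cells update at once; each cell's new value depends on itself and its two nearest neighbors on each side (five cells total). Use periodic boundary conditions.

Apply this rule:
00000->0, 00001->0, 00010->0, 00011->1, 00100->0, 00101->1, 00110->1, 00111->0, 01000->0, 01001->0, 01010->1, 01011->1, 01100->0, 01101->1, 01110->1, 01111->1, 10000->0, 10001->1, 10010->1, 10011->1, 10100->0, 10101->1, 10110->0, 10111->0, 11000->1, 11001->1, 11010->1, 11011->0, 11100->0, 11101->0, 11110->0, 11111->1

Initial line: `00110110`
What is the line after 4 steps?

01111000

11110001
11001110
00110100
01111000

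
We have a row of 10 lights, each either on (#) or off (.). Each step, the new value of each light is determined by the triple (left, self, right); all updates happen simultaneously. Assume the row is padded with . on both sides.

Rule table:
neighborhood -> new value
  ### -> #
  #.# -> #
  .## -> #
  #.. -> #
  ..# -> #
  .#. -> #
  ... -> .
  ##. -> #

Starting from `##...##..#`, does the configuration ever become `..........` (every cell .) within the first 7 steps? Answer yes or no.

step 1: ###.######
step 2: ##########
step 3: ##########  (fixed point — unchanged through step 7)
step 7 is ##########, still not uniform .

no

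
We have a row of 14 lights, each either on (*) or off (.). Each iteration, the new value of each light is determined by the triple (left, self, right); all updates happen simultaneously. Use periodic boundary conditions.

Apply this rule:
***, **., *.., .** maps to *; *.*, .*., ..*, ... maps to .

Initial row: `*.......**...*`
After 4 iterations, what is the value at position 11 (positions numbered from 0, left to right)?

*

**......***..*
***.....****.*
****....****.*
*****...****.*
position 11 holds *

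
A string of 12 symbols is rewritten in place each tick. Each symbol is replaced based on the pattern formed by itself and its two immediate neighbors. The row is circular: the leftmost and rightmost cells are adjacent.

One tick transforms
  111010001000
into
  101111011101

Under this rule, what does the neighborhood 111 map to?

At position 1 the neighborhood is 111; the next row has 0 there.

0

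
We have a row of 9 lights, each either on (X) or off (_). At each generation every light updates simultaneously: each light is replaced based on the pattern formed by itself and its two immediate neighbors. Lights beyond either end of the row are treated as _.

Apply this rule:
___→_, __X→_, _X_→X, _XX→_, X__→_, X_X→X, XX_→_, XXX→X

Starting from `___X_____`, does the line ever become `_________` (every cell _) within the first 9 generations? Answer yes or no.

no

generation 1: ___X_____  (fixed point — unchanged through generation 9)
generation 9 is ___X_____, still not uniform _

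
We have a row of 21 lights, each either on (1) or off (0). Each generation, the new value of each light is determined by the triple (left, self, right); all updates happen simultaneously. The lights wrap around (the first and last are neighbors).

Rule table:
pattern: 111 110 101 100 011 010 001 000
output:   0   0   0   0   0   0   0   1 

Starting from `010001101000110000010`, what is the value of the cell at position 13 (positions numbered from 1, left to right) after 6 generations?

000100000010000111000
110001111000110000011
000100000010000111000  (repeats generation 1; period 2)
generation 6: 110001111000110000011
position 13 holds 1

1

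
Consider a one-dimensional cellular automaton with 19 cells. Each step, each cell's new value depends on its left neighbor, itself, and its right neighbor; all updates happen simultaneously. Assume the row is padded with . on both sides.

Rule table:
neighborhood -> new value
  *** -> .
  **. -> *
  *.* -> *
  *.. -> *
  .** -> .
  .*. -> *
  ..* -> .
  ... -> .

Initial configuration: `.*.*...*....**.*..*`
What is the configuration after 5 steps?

step 1: .****..**....****.*
step 2: ....**..**......***
step 3: .....**..**.......*
step 4: ......**..**......*
step 5: .......**..**.....*

.......**..**.....*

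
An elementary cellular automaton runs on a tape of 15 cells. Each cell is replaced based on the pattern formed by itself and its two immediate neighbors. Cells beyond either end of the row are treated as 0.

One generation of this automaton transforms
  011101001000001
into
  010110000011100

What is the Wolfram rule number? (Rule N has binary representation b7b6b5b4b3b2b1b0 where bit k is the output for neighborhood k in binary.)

105

position 2: 111 → 0  (bit 7 = 0)
position 3: 110 → 1  (bit 6 = 1)
position 4: 101 → 1  (bit 5 = 1)
position 6: 100 → 0  (bit 4 = 0)
position 1: 011 → 1  (bit 3 = 1)
position 5: 010 → 0  (bit 2 = 0)
position 0: 001 → 0  (bit 1 = 0)
position 10: 000 → 1  (bit 0 = 1)
bits b7..b0 = 01101001 = 105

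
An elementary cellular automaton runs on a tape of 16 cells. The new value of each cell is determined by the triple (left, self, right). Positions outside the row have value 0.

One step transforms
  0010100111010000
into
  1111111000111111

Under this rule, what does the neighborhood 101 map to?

At position 3 the neighborhood is 101; the next row has 1 there.

1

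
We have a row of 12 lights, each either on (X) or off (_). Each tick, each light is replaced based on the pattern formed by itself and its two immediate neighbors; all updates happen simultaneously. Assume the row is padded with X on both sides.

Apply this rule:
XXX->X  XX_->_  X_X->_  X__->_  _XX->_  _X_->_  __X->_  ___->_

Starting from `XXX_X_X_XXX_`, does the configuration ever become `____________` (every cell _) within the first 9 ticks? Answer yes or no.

yes

XX_______X__
X___________
____________
all cells are _ at tick 3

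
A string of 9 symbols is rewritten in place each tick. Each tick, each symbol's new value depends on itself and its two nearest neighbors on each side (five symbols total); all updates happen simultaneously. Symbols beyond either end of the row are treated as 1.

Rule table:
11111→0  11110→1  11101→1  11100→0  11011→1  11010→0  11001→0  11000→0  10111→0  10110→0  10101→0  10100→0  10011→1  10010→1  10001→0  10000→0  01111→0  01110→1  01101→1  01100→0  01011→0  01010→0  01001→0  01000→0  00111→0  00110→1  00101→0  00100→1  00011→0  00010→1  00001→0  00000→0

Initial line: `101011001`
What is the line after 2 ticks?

000000100

tick 1: 100000010
tick 2: 000000100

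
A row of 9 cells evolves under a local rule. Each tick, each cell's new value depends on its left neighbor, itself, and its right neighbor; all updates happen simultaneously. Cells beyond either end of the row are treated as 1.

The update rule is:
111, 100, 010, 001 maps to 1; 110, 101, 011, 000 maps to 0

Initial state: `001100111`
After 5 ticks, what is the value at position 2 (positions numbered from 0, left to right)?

1

110011011
101100001
000010010
100111110
011011100
position 2 holds 1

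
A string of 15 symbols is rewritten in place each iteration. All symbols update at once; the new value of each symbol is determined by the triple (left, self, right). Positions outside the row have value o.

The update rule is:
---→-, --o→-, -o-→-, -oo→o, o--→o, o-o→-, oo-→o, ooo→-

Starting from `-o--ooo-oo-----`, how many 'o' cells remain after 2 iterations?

4

iteration 1: --o-o-o-ooo----
iteration 2: o-------o-oo---
count of o: 4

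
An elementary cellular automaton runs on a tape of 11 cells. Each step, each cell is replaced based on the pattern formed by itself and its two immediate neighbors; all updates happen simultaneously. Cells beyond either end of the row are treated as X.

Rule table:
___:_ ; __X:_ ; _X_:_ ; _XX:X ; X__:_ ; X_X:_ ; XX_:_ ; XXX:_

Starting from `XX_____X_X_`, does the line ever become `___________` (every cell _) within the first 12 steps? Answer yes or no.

yes

___________
all cells are _ at step 1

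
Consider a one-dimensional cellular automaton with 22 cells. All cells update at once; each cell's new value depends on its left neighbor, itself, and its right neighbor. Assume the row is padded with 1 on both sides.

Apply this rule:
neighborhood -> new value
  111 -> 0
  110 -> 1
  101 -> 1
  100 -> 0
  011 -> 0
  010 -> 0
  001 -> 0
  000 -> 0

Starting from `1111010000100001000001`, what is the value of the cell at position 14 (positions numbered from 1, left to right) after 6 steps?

0

step 1: 0001100000000000000000
step 2: 0000100000000000000000
step 3: 0000000000000000000000
step 4: 0000000000000000000000  (fixed point — unchanged through step 6)
position 14 holds 0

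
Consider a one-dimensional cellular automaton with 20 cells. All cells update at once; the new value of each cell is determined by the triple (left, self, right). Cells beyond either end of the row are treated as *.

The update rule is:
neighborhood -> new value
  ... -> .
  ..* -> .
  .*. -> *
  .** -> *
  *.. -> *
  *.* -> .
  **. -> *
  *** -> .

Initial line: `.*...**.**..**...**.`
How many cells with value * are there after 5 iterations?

iteration 1: .**..**.***.***..**.
iteration 2: .***.**.*.*.*.**.**.
iteration 3: .*.*.**.*.*.*.**.**.
iteration 4: .*.*.**.*.*.*.**.**.  (fixed point — unchanged through iteration 5)
count of *: 11

11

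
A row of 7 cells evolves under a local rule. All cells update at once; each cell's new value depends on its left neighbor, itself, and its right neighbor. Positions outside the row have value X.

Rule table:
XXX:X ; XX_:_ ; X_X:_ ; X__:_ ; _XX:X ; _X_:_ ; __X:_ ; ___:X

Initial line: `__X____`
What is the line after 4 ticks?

___XXX_

tick 1: ____XX_
tick 2: _XX_X__
tick 3: _X_____
tick 4: ___XXX_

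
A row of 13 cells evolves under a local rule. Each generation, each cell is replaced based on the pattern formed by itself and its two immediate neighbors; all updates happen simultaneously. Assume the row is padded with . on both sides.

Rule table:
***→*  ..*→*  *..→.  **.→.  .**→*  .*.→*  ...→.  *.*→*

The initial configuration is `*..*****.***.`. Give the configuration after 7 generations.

*.***........

*.*****.***..
******.***...
*****.***....
****.***.....
***.***......
**.***.......
*.***........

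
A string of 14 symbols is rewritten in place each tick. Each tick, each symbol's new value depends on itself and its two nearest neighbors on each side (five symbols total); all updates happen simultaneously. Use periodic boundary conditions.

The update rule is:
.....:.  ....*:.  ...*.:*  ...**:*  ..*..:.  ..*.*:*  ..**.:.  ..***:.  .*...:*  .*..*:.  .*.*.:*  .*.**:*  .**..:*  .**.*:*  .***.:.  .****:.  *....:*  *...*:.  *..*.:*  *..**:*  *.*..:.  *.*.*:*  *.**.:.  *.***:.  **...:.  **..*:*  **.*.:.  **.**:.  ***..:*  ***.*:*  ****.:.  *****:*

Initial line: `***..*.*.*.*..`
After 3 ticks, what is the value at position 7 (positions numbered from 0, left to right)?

..*********..*
.*..*****.***.
*..*..*.*...**
position 7 holds .

.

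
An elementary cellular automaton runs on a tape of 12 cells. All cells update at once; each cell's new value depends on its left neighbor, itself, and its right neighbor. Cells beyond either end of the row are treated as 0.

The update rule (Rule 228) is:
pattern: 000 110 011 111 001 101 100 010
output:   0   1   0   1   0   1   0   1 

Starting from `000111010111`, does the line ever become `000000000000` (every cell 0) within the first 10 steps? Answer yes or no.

000011111011
000001111101
000000111111
000000011111
000000001111
000000000111
000000000011
000000000001
000000000001  (fixed point — unchanged through step 10)
step 10 is 000000000001, still not uniform 0

no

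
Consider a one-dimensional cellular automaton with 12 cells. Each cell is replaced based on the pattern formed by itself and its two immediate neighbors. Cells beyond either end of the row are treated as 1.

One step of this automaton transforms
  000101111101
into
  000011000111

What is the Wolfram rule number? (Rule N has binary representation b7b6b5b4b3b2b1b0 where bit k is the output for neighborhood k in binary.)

position 6: 111 → 0  (bit 7 = 0)
position 9: 110 → 1  (bit 6 = 1)
position 4: 101 → 1  (bit 5 = 1)
position 0: 100 → 0  (bit 4 = 0)
position 5: 011 → 1  (bit 3 = 1)
position 3: 010 → 0  (bit 2 = 0)
position 2: 001 → 0  (bit 1 = 0)
position 1: 000 → 0  (bit 0 = 0)
bits b7..b0 = 01101000 = 104

104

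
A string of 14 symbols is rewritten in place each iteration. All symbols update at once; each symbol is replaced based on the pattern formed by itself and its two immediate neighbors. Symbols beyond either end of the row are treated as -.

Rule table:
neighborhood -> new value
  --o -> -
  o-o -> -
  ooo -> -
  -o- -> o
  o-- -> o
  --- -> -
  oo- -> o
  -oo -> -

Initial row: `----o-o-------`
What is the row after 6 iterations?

----o-oo------
----o--oo-----
----oo--oo----
-----oo--oo---
------oo--oo--
-------oo--oo-

-------oo--oo-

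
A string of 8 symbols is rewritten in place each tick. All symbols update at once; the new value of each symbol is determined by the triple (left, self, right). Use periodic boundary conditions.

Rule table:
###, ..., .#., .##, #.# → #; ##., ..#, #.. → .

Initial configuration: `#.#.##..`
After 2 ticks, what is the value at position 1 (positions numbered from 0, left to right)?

#####...
####..#.
position 1 holds #

#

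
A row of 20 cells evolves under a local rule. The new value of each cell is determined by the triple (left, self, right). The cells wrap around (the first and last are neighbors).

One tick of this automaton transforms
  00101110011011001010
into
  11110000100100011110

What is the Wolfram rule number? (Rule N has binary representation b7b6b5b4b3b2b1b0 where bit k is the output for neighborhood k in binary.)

position 5: 111 → 0  (bit 7 = 0)
position 6: 110 → 0  (bit 6 = 0)
position 3: 101 → 1  (bit 5 = 1)
position 7: 100 → 0  (bit 4 = 0)
position 4: 011 → 0  (bit 3 = 0)
position 2: 010 → 1  (bit 2 = 1)
position 1: 001 → 1  (bit 1 = 1)
position 0: 000 → 1  (bit 0 = 1)
bits b7..b0 = 00100111 = 39

39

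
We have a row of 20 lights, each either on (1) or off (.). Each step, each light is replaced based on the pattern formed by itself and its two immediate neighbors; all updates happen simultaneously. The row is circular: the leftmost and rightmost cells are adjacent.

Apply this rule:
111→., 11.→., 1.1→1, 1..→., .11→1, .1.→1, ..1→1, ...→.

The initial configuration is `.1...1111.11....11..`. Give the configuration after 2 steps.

1..11...11....11...1

11..11...11....11...
1..11...11....11...1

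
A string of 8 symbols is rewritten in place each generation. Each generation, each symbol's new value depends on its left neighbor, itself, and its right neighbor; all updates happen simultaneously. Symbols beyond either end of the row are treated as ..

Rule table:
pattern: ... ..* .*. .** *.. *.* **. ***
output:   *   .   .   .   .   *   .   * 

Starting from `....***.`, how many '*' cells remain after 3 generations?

3

***..*..
.*.....*
...***..
count of *: 3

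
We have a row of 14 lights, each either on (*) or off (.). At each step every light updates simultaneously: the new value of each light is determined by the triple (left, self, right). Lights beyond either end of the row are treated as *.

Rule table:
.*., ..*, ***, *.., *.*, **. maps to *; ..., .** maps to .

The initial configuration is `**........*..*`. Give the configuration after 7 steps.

**********.***

***......****.
****....*.****
*****..***.***
*******.***.**
********.***.*
*********.***.
**********.***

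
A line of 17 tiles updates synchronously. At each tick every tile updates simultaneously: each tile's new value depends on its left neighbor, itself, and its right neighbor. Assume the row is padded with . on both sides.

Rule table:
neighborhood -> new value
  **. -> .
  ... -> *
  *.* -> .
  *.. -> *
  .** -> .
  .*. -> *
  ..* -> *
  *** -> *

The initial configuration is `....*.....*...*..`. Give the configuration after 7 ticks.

*****.*****.*****

tick 1: *****************
tick 2: .***************.
tick 3: *.*************.*
tick 4: *..***********..*
tick 5: ***.*********.***
tick 6: .*...*******...*.
tick 7: *****.*****.*****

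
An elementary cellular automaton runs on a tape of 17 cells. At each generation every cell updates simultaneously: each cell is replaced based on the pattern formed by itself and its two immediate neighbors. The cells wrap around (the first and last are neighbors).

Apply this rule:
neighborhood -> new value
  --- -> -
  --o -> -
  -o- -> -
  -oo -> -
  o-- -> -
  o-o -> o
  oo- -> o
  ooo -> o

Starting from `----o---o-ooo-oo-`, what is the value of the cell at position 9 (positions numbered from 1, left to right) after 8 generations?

-

---------o-ooo-o-
----------o-ooo--
-----------o-oo--
------------o-o--
-------------o---
-----------------
-----------------  (fixed point — unchanged through generation 8)
position 9 holds -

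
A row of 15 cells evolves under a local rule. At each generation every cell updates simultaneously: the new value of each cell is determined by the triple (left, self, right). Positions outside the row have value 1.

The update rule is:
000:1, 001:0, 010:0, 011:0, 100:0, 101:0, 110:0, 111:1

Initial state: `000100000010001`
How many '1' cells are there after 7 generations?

9

generation 1: 010001111000100
generation 2: 000100110010000
generation 3: 010000000000110
generation 4: 000111111110000
generation 5: 010011111100110
generation 6: 000001111000000
generation 7: 011100110011110
count of 1: 9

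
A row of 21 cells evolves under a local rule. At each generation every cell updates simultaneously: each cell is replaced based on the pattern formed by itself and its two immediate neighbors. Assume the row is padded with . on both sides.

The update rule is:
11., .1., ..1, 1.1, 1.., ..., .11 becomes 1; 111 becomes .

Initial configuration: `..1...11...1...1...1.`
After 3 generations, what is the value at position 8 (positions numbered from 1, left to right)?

1

111111111111111111111
1...................1
111111111111111111111
position 8 holds 1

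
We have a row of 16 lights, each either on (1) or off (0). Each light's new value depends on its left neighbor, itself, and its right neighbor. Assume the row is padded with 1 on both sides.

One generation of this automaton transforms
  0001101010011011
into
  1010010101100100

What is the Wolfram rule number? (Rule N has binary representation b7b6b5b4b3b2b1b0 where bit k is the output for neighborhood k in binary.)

position 15: 111 → 0  (bit 7 = 0)
position 4: 110 → 0  (bit 6 = 0)
position 5: 101 → 1  (bit 5 = 1)
position 0: 100 → 1  (bit 4 = 1)
position 3: 011 → 0  (bit 3 = 0)
position 6: 010 → 0  (bit 2 = 0)
position 2: 001 → 1  (bit 1 = 1)
position 1: 000 → 0  (bit 0 = 0)
bits b7..b0 = 00110010 = 50

50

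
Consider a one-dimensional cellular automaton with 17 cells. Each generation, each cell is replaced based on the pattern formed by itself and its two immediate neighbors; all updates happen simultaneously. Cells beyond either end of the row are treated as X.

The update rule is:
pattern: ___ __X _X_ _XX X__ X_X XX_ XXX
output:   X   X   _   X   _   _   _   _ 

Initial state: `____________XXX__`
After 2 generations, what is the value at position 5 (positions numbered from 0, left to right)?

_

generation 1: _XXXXXXXXXXXX___X
generation 2: _X____________XXX
position 5 holds _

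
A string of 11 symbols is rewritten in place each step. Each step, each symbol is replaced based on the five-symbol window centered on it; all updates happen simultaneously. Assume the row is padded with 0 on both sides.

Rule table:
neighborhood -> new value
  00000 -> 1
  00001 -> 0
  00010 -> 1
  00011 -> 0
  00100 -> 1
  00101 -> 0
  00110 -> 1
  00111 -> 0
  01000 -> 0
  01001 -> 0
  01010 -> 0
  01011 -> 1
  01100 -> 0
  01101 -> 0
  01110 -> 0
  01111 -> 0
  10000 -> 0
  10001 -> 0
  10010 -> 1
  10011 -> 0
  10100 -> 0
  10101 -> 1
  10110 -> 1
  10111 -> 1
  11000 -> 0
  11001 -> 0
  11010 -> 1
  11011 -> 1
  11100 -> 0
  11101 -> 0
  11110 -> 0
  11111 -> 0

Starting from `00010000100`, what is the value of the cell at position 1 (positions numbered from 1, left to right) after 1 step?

1

step 1: 10110001100
position 1 holds 1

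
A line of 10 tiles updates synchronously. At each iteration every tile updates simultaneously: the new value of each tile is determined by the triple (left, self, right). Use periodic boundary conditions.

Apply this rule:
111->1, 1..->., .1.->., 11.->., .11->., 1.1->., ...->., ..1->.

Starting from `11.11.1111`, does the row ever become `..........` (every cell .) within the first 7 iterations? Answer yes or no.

yes

1......111
........11
..........
all cells are . at iteration 3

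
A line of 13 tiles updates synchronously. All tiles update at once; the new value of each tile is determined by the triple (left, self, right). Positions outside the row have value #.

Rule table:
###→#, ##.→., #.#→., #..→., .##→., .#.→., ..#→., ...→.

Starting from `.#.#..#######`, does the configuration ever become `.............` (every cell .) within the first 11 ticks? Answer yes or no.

tick 1: .......######
tick 2: ........#####
tick 3: .........####
tick 4: ..........###
tick 5: ...........##
tick 6: ............#
tick 7: .............
all cells are . at tick 7

yes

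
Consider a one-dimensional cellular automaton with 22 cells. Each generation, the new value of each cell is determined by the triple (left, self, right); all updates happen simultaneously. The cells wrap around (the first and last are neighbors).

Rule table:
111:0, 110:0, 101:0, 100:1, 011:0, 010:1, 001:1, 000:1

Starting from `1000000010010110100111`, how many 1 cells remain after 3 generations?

14

generation 1: 0111111111110000111000
generation 2: 1000000000001111000111
generation 3: 0111111111110000111000
count of 1: 14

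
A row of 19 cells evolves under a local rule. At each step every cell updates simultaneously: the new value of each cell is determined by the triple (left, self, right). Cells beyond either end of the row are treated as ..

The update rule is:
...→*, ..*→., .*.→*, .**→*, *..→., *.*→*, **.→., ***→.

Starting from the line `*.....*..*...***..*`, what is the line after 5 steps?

***.********.****..

step 1: *.***.*..*.*.*....*
step 2: ***..**..*****.**.*
step 3: *....*...*....**.**
step 4: *.**.*.*.*.**.*.**.
step 5: ***.********.****..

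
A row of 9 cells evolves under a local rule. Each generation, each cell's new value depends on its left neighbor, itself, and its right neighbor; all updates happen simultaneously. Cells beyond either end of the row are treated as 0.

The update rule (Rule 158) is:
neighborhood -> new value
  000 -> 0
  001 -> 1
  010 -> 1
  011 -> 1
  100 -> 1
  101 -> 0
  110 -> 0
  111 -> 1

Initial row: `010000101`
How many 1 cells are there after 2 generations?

6

generation 1: 111001101
generation 2: 110111001
count of 1: 6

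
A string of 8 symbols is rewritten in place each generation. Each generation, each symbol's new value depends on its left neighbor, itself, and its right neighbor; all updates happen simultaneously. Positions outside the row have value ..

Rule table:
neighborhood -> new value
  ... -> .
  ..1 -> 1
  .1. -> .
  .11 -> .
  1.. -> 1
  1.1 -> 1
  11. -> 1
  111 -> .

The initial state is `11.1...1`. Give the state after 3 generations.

generation 1: .11.1.1.
generation 2: 1.11.1.1
generation 3: .1.11.1.

.1.11.1.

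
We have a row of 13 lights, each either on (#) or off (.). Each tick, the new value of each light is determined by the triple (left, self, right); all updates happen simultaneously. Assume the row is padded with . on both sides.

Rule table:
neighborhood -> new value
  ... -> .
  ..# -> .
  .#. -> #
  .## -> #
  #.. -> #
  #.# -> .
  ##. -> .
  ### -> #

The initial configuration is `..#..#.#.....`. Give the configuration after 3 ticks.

..##.#.#.##..

..##.#.##....
..#..#.#.#...
..##.#.#.##..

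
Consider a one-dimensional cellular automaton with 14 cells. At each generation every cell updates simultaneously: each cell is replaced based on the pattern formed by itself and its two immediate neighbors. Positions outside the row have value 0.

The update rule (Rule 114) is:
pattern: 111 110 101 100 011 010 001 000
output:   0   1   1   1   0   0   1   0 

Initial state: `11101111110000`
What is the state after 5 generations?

00110000011000
01011000101100
10101101010110
01010110101011
10101011010101

10101011010101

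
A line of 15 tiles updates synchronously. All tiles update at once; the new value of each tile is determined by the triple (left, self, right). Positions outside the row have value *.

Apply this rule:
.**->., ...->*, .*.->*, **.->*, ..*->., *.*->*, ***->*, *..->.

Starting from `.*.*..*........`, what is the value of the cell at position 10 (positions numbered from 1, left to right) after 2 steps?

*

step 1: ****..*.******.
step 2: ****..**.******
position 10 holds *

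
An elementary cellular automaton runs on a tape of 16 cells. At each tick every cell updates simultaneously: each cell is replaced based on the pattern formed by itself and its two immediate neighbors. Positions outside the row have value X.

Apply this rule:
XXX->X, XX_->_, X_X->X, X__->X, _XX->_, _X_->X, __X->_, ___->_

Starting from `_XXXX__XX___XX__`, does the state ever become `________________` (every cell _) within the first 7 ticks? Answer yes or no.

no

X_XX_X___X____X_
_X__XXX__XX___XX
XXX__X_X___X___X
XX_X_XXXX__XX___
X_XXX_XX_X___X__
_X_X_X__XXX__XX_
XXXXXXX__X_X___X
tick 7 is XXXXXXX__X_X___X, still not uniform _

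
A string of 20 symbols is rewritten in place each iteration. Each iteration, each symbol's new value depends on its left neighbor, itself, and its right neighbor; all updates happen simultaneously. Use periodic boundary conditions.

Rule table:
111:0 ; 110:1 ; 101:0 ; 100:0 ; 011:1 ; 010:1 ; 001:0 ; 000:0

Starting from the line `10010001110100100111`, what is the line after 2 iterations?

10010001010100100100

10010001010100100100
10010001010100100100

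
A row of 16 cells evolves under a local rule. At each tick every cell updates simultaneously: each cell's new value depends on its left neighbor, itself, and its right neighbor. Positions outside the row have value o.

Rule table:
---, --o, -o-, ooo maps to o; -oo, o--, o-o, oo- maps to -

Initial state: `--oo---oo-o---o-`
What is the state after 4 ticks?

tick 1: -o---oo---o-ooo-
tick 2: -o-oo---ooo--o--
tick 3: -o----oo-o--oo-o
tick 4: -o-ooo---o-o----

-o-ooo---o-o----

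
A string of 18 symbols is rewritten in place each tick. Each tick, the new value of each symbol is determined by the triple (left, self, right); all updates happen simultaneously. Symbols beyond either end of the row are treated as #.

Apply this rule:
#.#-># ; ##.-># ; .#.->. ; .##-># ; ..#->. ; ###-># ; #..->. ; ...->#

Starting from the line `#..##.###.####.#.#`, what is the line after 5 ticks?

#..###############

tick 1: #..############.##
tick 2: #..###############
tick 3: #..###############  (fixed point — unchanged through tick 5)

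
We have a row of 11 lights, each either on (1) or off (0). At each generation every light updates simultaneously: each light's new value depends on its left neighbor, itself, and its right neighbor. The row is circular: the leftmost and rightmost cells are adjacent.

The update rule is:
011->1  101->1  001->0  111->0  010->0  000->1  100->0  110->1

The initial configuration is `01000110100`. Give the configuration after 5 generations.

generation 1: 00010111001
generation 2: 01001101000
generation 3: 00001110011
generation 4: 01101010011
generation 5: 11110100011

11110100011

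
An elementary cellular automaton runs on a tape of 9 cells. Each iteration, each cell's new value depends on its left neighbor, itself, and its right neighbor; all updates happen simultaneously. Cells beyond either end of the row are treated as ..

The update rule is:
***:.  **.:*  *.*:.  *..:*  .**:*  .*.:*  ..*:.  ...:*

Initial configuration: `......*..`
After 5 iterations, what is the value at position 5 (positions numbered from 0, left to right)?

.

iteration 1: *****.***
iteration 2: *...*.*.*
iteration 3: ***.*.*.*
iteration 4: *.*.*.*.*
iteration 5: *.*.*.*.*
position 5 holds .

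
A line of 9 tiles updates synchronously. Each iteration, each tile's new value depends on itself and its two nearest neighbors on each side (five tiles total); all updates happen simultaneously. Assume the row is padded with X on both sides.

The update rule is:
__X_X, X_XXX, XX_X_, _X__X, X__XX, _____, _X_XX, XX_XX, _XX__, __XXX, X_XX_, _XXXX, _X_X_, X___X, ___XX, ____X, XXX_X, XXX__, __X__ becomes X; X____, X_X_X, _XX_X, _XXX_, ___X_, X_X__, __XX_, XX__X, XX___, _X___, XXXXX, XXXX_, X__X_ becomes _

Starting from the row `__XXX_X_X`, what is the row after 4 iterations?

XX_XXX_XX

iteration 1: _XX_XX_XX
iteration 2: XX_XX_XXX
iteration 3: _XXX_XXX_
iteration 4: XX_XXX_XX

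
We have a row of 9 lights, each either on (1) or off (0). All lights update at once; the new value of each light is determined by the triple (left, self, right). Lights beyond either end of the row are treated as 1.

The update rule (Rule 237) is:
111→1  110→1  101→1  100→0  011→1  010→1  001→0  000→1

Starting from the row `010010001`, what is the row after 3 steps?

step 1: 110010101
step 2: 110011111
step 3: 110011111

110011111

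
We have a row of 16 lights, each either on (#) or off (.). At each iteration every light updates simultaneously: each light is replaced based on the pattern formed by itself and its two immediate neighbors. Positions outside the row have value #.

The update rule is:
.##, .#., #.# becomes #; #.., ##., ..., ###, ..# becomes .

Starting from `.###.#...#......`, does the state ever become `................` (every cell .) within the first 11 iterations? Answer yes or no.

no

##..##...#......
....#....#......
....#....#......  (fixed point — unchanged through iteration 11)
iteration 11 is ....#....#......, still not uniform .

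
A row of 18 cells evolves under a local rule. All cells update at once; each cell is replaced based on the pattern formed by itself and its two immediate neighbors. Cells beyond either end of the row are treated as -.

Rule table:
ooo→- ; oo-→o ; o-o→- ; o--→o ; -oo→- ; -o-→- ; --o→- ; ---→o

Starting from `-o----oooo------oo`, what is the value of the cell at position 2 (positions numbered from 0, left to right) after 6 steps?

o

--ooo----oooooo--o
o---oooo------oo--
-oo----oooooo--ooo
--oooo------oo---o
o----oooooo--ooo--
-ooo------oo---ooo
position 2 holds o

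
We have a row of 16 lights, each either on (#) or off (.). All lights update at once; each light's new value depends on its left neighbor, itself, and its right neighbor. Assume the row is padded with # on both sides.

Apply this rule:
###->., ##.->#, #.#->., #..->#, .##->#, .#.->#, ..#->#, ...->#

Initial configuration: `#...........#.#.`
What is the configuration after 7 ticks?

#############.#.

#############.#.
............#.#.
#############.#.  (repeats tick 1; period 2)
tick 7: #############.#.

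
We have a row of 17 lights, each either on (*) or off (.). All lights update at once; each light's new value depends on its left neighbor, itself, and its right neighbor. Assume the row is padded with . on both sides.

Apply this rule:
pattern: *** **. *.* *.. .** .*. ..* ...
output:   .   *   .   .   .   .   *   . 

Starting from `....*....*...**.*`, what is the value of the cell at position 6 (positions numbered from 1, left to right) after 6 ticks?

...*....*...*.*..
..*....*...*.....
.*....*...*......
*....*...*.......
....*...*........
...*...*.........
position 6 holds .

.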